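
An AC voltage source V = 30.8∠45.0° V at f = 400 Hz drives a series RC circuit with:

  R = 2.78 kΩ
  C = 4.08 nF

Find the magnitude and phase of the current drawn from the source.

Step 1 — Angular frequency: ω = 2π·f = 2π·400 = 2513 rad/s.
Step 2 — Component impedances:
  R: Z = R = 2780 Ω
  C: Z = 1/(jωC) = -j/(ω·C) = 0 - j9.752e+04 Ω
Step 3 — Series combination: Z_total = R + C = 2780 - j9.752e+04 Ω = 9.756e+04∠-88.4° Ω.
Step 4 — Source phasor: V = 30.8∠45.0° V = 21.78 + j21.78 V.
Step 5 — Ohm's law: I = V / Z_total = (21.78 + j21.78) / (2780 - j9.752e+04) = -0.0002168 + j0.0002295 A.
Step 6 — Convert to polar: |I| = 0.0003157 A, ∠I = 133.4°.

I = 0.0003157∠133.4° A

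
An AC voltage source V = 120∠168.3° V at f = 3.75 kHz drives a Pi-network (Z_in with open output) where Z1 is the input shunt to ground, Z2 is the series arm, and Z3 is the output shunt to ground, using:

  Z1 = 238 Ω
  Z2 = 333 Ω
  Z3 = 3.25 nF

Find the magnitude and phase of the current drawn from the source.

Step 1 — Angular frequency: ω = 2π·f = 2π·3750 = 2.356e+04 rad/s.
Step 2 — Component impedances:
  Z1: Z = R = 238 Ω
  Z2: Z = R = 333 Ω
  Z3: Z = 1/(jωC) = -j/(ω·C) = 0 - j1.306e+04 Ω
Step 3 — With open output, the series arm Z2 and the output shunt Z3 appear in series to ground: Z2 + Z3 = 333 - j1.306e+04 Ω.
Step 4 — Parallel with input shunt Z1: Z_in = Z1 || (Z2 + Z3) = 237.8 - j4.329 Ω = 237.9∠-1.0° Ω.
Step 5 — Source phasor: V = 120∠168.3° V = -117.5 + j24.33 V.
Step 6 — Ohm's law: I = V / Z_total = (-117.5 + j24.33) / (237.8 - j4.329) = -0.4958 + j0.0933 A.
Step 7 — Convert to polar: |I| = 0.5045 A, ∠I = 169.3°.

I = 0.5045∠169.3° A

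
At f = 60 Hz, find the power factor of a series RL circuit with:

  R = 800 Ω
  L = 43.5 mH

Step 1 — Angular frequency: ω = 2π·f = 2π·60 = 377 rad/s.
Step 2 — Component impedances:
  R: Z = R = 800 Ω
  L: Z = jωL = j·377·0.0435 = 0 + j16.4 Ω
Step 3 — Series combination: Z_total = R + L = 800 + j16.4 Ω = 800.2∠1.2° Ω.
Step 4 — Power factor: PF = cos(φ) = Re(Z)/|Z| = 800/800.2 = 0.9998.
Step 5 — Type: Im(Z) = 16.4 ⇒ lagging (phase φ = 1.2°).

PF = 0.9998 (lagging, φ = 1.2°)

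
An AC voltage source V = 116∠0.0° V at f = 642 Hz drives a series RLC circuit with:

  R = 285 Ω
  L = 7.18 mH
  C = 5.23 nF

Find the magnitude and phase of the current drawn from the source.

Step 1 — Angular frequency: ω = 2π·f = 2π·642 = 4034 rad/s.
Step 2 — Component impedances:
  R: Z = R = 285 Ω
  L: Z = jωL = j·4034·0.00718 = 0 + j28.96 Ω
  C: Z = 1/(jωC) = -j/(ω·C) = 0 - j4.74e+04 Ω
Step 3 — Series combination: Z_total = R + L + C = 285 - j4.737e+04 Ω = 4.737e+04∠-89.7° Ω.
Step 4 — Source phasor: V = 116∠0.0° V = 116 V.
Step 5 — Ohm's law: I = V / Z_total = (116) / (285 - j4.737e+04) = 1.473e-05 + j0.002449 A.
Step 6 — Convert to polar: |I| = 0.002449 A, ∠I = 89.7°.

I = 0.002449∠89.7° A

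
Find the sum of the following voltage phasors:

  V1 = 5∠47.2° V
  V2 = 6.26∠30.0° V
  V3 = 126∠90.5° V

Step 1 — Convert each phasor to rectangular form:
  V1 = 5·(cos(47.2°) + j·sin(47.2°)) = 3.397 + j3.669 V
  V2 = 6.26·(cos(30.0°) + j·sin(30.0°)) = 5.421 + j3.13 V
  V3 = 126·(cos(90.5°) + j·sin(90.5°)) = -1.1 + j126 V
Step 2 — Sum components: V_total = 7.719 + j132.8 V.
Step 3 — Convert to polar: |V_total| = 133 V, ∠V_total = 86.7°.

V_total = 133∠86.7° V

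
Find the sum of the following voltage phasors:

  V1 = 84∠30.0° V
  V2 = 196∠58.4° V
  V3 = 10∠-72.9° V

Step 1 — Convert each phasor to rectangular form:
  V1 = 84·(cos(30.0°) + j·sin(30.0°)) = 72.75 + j42 V
  V2 = 196·(cos(58.4°) + j·sin(58.4°)) = 102.7 + j166.9 V
  V3 = 10·(cos(-72.9°) + j·sin(-72.9°)) = 2.94 - j9.558 V
Step 2 — Sum components: V_total = 178.4 + j199.4 V.
Step 3 — Convert to polar: |V_total| = 267.5 V, ∠V_total = 48.2°.

V_total = 267.5∠48.2° V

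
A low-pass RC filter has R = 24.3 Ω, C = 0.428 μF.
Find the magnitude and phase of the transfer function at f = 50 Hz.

Step 1 — Angular frequency: ω = 2π·50 = 314.2 rad/s.
Step 2 — Transfer function: H(jω) = 1/(1 + jωRC).
Step 3 — Denominator: 1 + jωRC = 1 + j·314.2·24.3·4.28e-07 = 1 + j0.003267.
Step 4 — H = 1 - j0.003267.
Step 5 — Magnitude: |H| = 1 (-0.0 dB); phase: φ = -0.2°.

|H| = 1 (-0.0 dB), φ = -0.2°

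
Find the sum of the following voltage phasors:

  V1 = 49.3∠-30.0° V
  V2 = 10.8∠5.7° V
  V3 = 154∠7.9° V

Step 1 — Convert each phasor to rectangular form:
  V1 = 49.3·(cos(-30.0°) + j·sin(-30.0°)) = 42.7 - j24.65 V
  V2 = 10.8·(cos(5.7°) + j·sin(5.7°)) = 10.75 + j1.073 V
  V3 = 154·(cos(7.9°) + j·sin(7.9°)) = 152.5 + j21.17 V
Step 2 — Sum components: V_total = 206 - j2.411 V.
Step 3 — Convert to polar: |V_total| = 206 V, ∠V_total = -0.7°.

V_total = 206∠-0.7° V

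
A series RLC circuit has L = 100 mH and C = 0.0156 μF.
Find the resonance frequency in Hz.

Step 1 — Resonance condition Im(Z)=0 gives ω₀ = 1/√(LC).
Step 2 — ω₀ = 1/√(0.1·1.56e-08) = 2.532e+04 rad/s.
Step 3 — f₀ = ω₀/(2π) = 4030 Hz.

f₀ = 4030 Hz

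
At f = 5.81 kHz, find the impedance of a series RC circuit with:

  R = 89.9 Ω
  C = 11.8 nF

Step 1 — Angular frequency: ω = 2π·f = 2π·5810 = 3.651e+04 rad/s.
Step 2 — Component impedances:
  R: Z = R = 89.9 Ω
  C: Z = 1/(jωC) = -j/(ω·C) = 0 - j2321 Ω
Step 3 — Series combination: Z_total = R + C = 89.9 - j2321 Ω = 2323∠-87.8° Ω.

Z = 89.9 - j2321 Ω = 2323∠-87.8° Ω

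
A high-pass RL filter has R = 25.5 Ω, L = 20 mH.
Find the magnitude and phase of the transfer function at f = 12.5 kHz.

Step 1 — Angular frequency: ω = 2π·1.25e+04 = 7.854e+04 rad/s.
Step 2 — Transfer function: H(jω) = jωL/(R + jωL).
Step 3 — Numerator jωL = j·1571; denominator R + jωL = 25.5 + j1571.
Step 4 — H = 0.9997 + j0.01623.
Step 5 — Magnitude: |H| = 0.9999 (-0.0 dB); phase: φ = 0.9°.

|H| = 0.9999 (-0.0 dB), φ = 0.9°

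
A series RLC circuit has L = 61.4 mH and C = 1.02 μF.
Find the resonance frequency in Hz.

Step 1 — Resonance condition Im(Z)=0 gives ω₀ = 1/√(LC).
Step 2 — ω₀ = 1/√(0.0614·1.02e-06) = 3996 rad/s.
Step 3 — f₀ = ω₀/(2π) = 636 Hz.

f₀ = 636 Hz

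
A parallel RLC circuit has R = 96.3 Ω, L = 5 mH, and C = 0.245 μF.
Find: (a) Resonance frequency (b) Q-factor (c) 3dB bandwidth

Step 1 — Resonance: ω₀ = 1/√(LC) = 1/√(0.005·2.45e-07) = 2.857e+04 rad/s.
Step 2 — f₀ = ω₀/(2π) = 4547 Hz.
Step 3 — Parallel Q: Q = R/(ω₀L) = 96.3/(2.857e+04·0.005) = 0.6741.
Step 4 — Bandwidth: Δω = ω₀/Q = 4.238e+04 rad/s; BW = Δω/(2π) = 6746 Hz.

(a) f₀ = 4547 Hz  (b) Q = 0.6741  (c) BW = 6746 Hz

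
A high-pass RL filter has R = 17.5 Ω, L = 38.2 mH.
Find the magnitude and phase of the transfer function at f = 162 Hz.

Step 1 — Angular frequency: ω = 2π·162 = 1018 rad/s.
Step 2 — Transfer function: H(jω) = jωL/(R + jωL).
Step 3 — Numerator jωL = j·38.88; denominator R + jωL = 17.5 + j38.88.
Step 4 — H = 0.8316 + j0.3743.
Step 5 — Magnitude: |H| = 0.9119 (-0.8 dB); phase: φ = 24.2°.

|H| = 0.9119 (-0.8 dB), φ = 24.2°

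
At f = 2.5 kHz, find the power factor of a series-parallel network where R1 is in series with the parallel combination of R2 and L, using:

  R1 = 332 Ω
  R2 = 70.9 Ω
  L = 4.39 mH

Step 1 — Angular frequency: ω = 2π·f = 2π·2500 = 1.571e+04 rad/s.
Step 2 — Component impedances:
  R1: Z = R = 332 Ω
  R2: Z = R = 70.9 Ω
  L: Z = jωL = j·1.571e+04·0.00439 = 0 + j68.96 Ω
Step 3 — Parallel branch: R2 || L = 1/(1/R2 + 1/L) = 34.47 + j35.44 Ω.
Step 4 — Series with R1: Z_total = R1 + (R2 || L) = 366.5 + j35.44 Ω = 368.2∠5.5° Ω.
Step 5 — Power factor: PF = cos(φ) = Re(Z)/|Z| = 366.5/368.2 = 0.9954.
Step 6 — Type: Im(Z) = 35.44 ⇒ lagging (phase φ = 5.5°).

PF = 0.9954 (lagging, φ = 5.5°)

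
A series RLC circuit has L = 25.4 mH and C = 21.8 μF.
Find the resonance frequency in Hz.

Step 1 — Resonance condition Im(Z)=0 gives ω₀ = 1/√(LC).
Step 2 — ω₀ = 1/√(0.0254·2.18e-05) = 1344 rad/s.
Step 3 — f₀ = ω₀/(2π) = 213.9 Hz.

f₀ = 213.9 Hz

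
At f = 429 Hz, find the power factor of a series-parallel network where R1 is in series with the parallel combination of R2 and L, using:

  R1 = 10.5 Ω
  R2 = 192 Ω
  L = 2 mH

Step 1 — Angular frequency: ω = 2π·f = 2π·429 = 2695 rad/s.
Step 2 — Component impedances:
  R1: Z = R = 10.5 Ω
  R2: Z = R = 192 Ω
  L: Z = jωL = j·2695·0.002 = 0 + j5.391 Ω
Step 3 — Parallel branch: R2 || L = 1/(1/R2 + 1/L) = 0.1512 + j5.387 Ω.
Step 4 — Series with R1: Z_total = R1 + (R2 || L) = 10.65 + j5.387 Ω = 11.94∠26.8° Ω.
Step 5 — Power factor: PF = cos(φ) = Re(Z)/|Z| = 10.6512/11.9359 = 0.8924.
Step 6 — Type: Im(Z) = 5.387 ⇒ lagging (phase φ = 26.8°).

PF = 0.8924 (lagging, φ = 26.8°)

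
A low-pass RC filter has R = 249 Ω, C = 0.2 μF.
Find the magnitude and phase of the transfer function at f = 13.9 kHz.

Step 1 — Angular frequency: ω = 2π·1.39e+04 = 8.734e+04 rad/s.
Step 2 — Transfer function: H(jω) = 1/(1 + jωRC).
Step 3 — Denominator: 1 + jωRC = 1 + j·8.734e+04·249·2e-07 = 1 + j4.349.
Step 4 — H = 0.05021 - j0.2184.
Step 5 — Magnitude: |H| = 0.2241 (-13.0 dB); phase: φ = -77.1°.

|H| = 0.2241 (-13.0 dB), φ = -77.1°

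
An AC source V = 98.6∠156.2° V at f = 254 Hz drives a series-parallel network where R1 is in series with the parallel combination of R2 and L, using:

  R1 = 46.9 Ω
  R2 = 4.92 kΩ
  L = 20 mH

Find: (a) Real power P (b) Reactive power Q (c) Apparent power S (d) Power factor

Step 1 — Angular frequency: ω = 2π·f = 2π·254 = 1596 rad/s.
Step 2 — Component impedances:
  R1: Z = R = 46.9 Ω
  R2: Z = R = 4920 Ω
  L: Z = jωL = j·1596·0.02 = 0 + j31.92 Ω
Step 3 — Parallel branch: R2 || L = 1/(1/R2 + 1/L) = 0.2071 + j31.92 Ω.
Step 4 — Series with R1: Z_total = R1 + (R2 || L) = 47.11 + j31.92 Ω = 56.9∠34.1° Ω.
Step 5 — Source phasor: V = 98.6∠156.2° V = -90.22 + j39.79 V.
Step 6 — Current: I = V / Z = -0.9203 + j1.468 A = 1.733∠122.1° A.
Step 7 — Complex power: S = V·I* = 141.4 + j95.84 VA.
Step 8 — Real power: P = Re(S) = 141.4 W.
Step 9 — Reactive power: Q = Im(S) = 95.84 VAR.
Step 10 — Apparent power: |S| = 170.9 VA.
Step 11 — Power factor: PF = P/|S| = 0.8279 (lagging).

(a) P = 141.4 W  (b) Q = 95.84 VAR  (c) S = 170.9 VA  (d) PF = 0.8279 (lagging)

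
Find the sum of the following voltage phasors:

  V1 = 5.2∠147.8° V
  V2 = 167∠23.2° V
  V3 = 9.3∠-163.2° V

Step 1 — Convert each phasor to rectangular form:
  V1 = 5.2·(cos(147.8°) + j·sin(147.8°)) = -4.4 + j2.771 V
  V2 = 167·(cos(23.2°) + j·sin(23.2°)) = 153.5 + j65.79 V
  V3 = 9.3·(cos(-163.2°) + j·sin(-163.2°)) = -8.903 - j2.688 V
Step 2 — Sum components: V_total = 140.2 + j65.87 V.
Step 3 — Convert to polar: |V_total| = 154.9 V, ∠V_total = 25.2°.

V_total = 154.9∠25.2° V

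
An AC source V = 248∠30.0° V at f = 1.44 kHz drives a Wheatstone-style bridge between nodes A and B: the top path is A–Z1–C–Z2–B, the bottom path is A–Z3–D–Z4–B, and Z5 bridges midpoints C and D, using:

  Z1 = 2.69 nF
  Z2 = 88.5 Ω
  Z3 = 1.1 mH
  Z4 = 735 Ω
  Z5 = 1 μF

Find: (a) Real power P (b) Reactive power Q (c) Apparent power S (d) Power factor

Step 1 — Angular frequency: ω = 2π·f = 2π·1440 = 9048 rad/s.
Step 2 — Component impedances:
  Z1: Z = 1/(jωC) = -j/(ω·C) = 0 - j4.109e+04 Ω
  Z2: Z = R = 88.5 Ω
  Z3: Z = jωL = j·9048·0.0011 = 0 + j9.953 Ω
  Z4: Z = R = 735 Ω
  Z5: Z = 1/(jωC) = -j/(ω·C) = 0 - j110.5 Ω
Step 3 — Bridge requires nodal analysis (the Z5 bridge couples midpoints C and D, so the two paths cannot be reduced to a simple series/parallel combination). Setting node B to ground and injecting 1 A at node A, the 3-node admittance system at A, C, D solves to V_A = Z_AB = 90.54 - j76.36 Ω = 118.4∠-40.1° Ω.
Step 4 — Source phasor: V = 248∠30.0° V = 214.8 + j124 V.
Step 5 — Current: I = V / Z = 0.7113 + j1.969 A = 2.094∠70.1° A.
Step 6 — Complex power: S = V·I* = 397 - j334.8 VA.
Step 7 — Real power: P = Re(S) = 397 W.
Step 8 — Reactive power: Q = Im(S) = -334.8 VAR.
Step 9 — Apparent power: |S| = 519.3 VA.
Step 10 — Power factor: PF = P/|S| = 0.7645 (leading).

(a) P = 397 W  (b) Q = -334.8 VAR  (c) S = 519.3 VA  (d) PF = 0.7645 (leading)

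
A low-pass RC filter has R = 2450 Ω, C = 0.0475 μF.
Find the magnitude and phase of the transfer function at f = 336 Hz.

Step 1 — Angular frequency: ω = 2π·336 = 2111 rad/s.
Step 2 — Transfer function: H(jω) = 1/(1 + jωRC).
Step 3 — Denominator: 1 + jωRC = 1 + j·2111·2450·4.75e-08 = 1 + j0.2457.
Step 4 — H = 0.9431 - j0.2317.
Step 5 — Magnitude: |H| = 0.9711 (-0.3 dB); phase: φ = -13.8°.

|H| = 0.9711 (-0.3 dB), φ = -13.8°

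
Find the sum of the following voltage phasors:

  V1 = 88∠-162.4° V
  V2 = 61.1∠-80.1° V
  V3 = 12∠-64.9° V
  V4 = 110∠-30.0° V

Step 1 — Convert each phasor to rectangular form:
  V1 = 88·(cos(-162.4°) + j·sin(-162.4°)) = -83.88 - j26.61 V
  V2 = 61.1·(cos(-80.1°) + j·sin(-80.1°)) = 10.5 - j60.19 V
  V3 = 12·(cos(-64.9°) + j·sin(-64.9°)) = 5.09 - j10.87 V
  V4 = 110·(cos(-30.0°) + j·sin(-30.0°)) = 95.26 - j55 V
Step 2 — Sum components: V_total = 26.98 - j152.7 V.
Step 3 — Convert to polar: |V_total| = 155 V, ∠V_total = -80.0°.

V_total = 155∠-80.0° V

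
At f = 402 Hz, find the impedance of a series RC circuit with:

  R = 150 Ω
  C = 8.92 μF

Step 1 — Angular frequency: ω = 2π·f = 2π·402 = 2526 rad/s.
Step 2 — Component impedances:
  R: Z = R = 150 Ω
  C: Z = 1/(jωC) = -j/(ω·C) = 0 - j44.38 Ω
Step 3 — Series combination: Z_total = R + C = 150 - j44.38 Ω = 156.4∠-16.5° Ω.

Z = 150 - j44.38 Ω = 156.4∠-16.5° Ω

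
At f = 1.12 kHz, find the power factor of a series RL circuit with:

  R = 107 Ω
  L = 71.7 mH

Step 1 — Angular frequency: ω = 2π·f = 2π·1120 = 7037 rad/s.
Step 2 — Component impedances:
  R: Z = R = 107 Ω
  L: Z = jωL = j·7037·0.0717 = 0 + j504.6 Ω
Step 3 — Series combination: Z_total = R + L = 107 + j504.6 Ω = 515.8∠78.0° Ω.
Step 4 — Power factor: PF = cos(φ) = Re(Z)/|Z| = 107/515.786 = 0.2075.
Step 5 — Type: Im(Z) = 504.6 ⇒ lagging (phase φ = 78.0°).

PF = 0.2075 (lagging, φ = 78.0°)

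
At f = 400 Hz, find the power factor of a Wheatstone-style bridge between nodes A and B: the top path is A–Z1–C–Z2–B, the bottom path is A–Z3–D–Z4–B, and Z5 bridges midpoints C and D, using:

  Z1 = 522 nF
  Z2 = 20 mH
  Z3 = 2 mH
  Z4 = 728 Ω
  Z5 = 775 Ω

Step 1 — Angular frequency: ω = 2π·f = 2π·400 = 2513 rad/s.
Step 2 — Component impedances:
  Z1: Z = 1/(jωC) = -j/(ω·C) = 0 - j762.2 Ω
  Z2: Z = jωL = j·2513·0.02 = 0 + j50.27 Ω
  Z3: Z = jωL = j·2513·0.002 = 0 + j5.027 Ω
  Z4: Z = R = 728 Ω
  Z5: Z = R = 775 Ω
Step 3 — Bridge requires nodal analysis (the Z5 bridge couples midpoints C and D, so the two paths cannot be reduced to a simple series/parallel combination). Setting node B to ground and injecting 1 A at node A, the 3-node admittance system at A, C, D solves to V_A = Z_AB = 293.7 - j130.7 Ω = 321.4∠-24.0° Ω.
Step 4 — Power factor: PF = cos(φ) = Re(Z)/|Z| = 293.7/321.45 = 0.9137.
Step 5 — Type: Im(Z) = -130.7 ⇒ leading (phase φ = -24.0°).

PF = 0.9137 (leading, φ = -24.0°)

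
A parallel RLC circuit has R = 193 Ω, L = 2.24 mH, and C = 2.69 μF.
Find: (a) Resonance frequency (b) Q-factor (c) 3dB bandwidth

Step 1 — Resonance: ω₀ = 1/√(LC) = 1/√(0.00224·2.69e-06) = 1.288e+04 rad/s.
Step 2 — f₀ = ω₀/(2π) = 2050 Hz.
Step 3 — Parallel Q: Q = R/(ω₀L) = 193/(1.288e+04·0.00224) = 6.688.
Step 4 — Bandwidth: Δω = ω₀/Q = 1926 rad/s; BW = Δω/(2π) = 306.6 Hz.

(a) f₀ = 2050 Hz  (b) Q = 6.688  (c) BW = 306.6 Hz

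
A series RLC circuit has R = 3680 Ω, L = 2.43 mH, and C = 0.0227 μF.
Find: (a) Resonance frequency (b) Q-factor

Step 1 — Resonance condition Im(Z)=0 gives ω₀ = 1/√(LC).
Step 2 — ω₀ = 1/√(0.00243·2.27e-08) = 1.346e+05 rad/s.
Step 3 — f₀ = ω₀/(2π) = 2.143e+04 Hz.
Step 4 — Series Q: Q = ω₀L/R = 1.346e+05·0.00243/3680 = 0.08891.

(a) f₀ = 2.143e+04 Hz  (b) Q = 0.08891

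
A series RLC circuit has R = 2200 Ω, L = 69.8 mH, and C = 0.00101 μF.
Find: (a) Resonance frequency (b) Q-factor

Step 1 — Resonance condition Im(Z)=0 gives ω₀ = 1/√(LC).
Step 2 — ω₀ = 1/√(0.0698·1.01e-09) = 1.191e+05 rad/s.
Step 3 — f₀ = ω₀/(2π) = 1.896e+04 Hz.
Step 4 — Series Q: Q = ω₀L/R = 1.191e+05·0.0698/2200 = 3.779.

(a) f₀ = 1.896e+04 Hz  (b) Q = 3.779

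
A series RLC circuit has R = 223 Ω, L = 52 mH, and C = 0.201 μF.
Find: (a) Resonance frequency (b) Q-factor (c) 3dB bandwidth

Step 1 — Resonance condition Im(Z)=0 gives ω₀ = 1/√(LC).
Step 2 — ω₀ = 1/√(0.052·2.01e-07) = 9781 rad/s.
Step 3 — f₀ = ω₀/(2π) = 1557 Hz.
Step 4 — Series Q: Q = ω₀L/R = 9781·0.052/223 = 2.281.
Step 5 — 3dB bandwidth: Δω = ω₀/Q = 4288 rad/s; BW = Δω/(2π) = 682.5 Hz.

(a) f₀ = 1557 Hz  (b) Q = 2.281  (c) BW = 682.5 Hz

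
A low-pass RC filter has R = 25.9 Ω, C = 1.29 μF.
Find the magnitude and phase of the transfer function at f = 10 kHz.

Step 1 — Angular frequency: ω = 2π·1e+04 = 6.283e+04 rad/s.
Step 2 — Transfer function: H(jω) = 1/(1 + jωRC).
Step 3 — Denominator: 1 + jωRC = 1 + j·6.283e+04·25.9·1.29e-06 = 1 + j2.099.
Step 4 — H = 0.1849 - j0.3883.
Step 5 — Magnitude: |H| = 0.4301 (-7.3 dB); phase: φ = -64.5°.

|H| = 0.4301 (-7.3 dB), φ = -64.5°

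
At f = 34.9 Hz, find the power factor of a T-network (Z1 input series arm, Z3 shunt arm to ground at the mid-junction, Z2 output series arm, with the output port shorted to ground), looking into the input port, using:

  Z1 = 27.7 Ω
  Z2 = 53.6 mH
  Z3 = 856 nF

Step 1 — Angular frequency: ω = 2π·f = 2π·34.9 = 219.3 rad/s.
Step 2 — Component impedances:
  Z1: Z = R = 27.7 Ω
  Z2: Z = jωL = j·219.3·0.0536 = 0 + j11.75 Ω
  Z3: Z = 1/(jωC) = -j/(ω·C) = 0 - j5327 Ω
Step 3 — With the output port shorted to ground, the output series arm Z2 runs from the junction to ground; the shunt arm Z3 also runs from the junction to ground. They appear in parallel: Z3 || Z2 = 0 + j11.78 Ω.
Step 4 — Series with input arm Z1: Z_in = Z1 + (Z3 || Z2) = 27.7 + j11.78 Ω = 30.1∠23.0° Ω.
Step 5 — Power factor: PF = cos(φ) = Re(Z)/|Z| = 27.7/30.101 = 0.9202.
Step 6 — Type: Im(Z) = 11.78 ⇒ lagging (phase φ = 23.0°).

PF = 0.9202 (lagging, φ = 23.0°)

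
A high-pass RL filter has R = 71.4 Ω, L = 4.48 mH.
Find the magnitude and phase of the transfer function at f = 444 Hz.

Step 1 — Angular frequency: ω = 2π·444 = 2790 rad/s.
Step 2 — Transfer function: H(jω) = jωL/(R + jωL).
Step 3 — Numerator jωL = j·12.5; denominator R + jωL = 71.4 + j12.5.
Step 4 — H = 0.02973 + j0.1698.
Step 5 — Magnitude: |H| = 0.1724 (-15.3 dB); phase: φ = 80.1°.

|H| = 0.1724 (-15.3 dB), φ = 80.1°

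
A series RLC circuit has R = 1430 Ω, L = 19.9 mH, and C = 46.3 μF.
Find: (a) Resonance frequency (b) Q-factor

Step 1 — Resonance condition Im(Z)=0 gives ω₀ = 1/√(LC).
Step 2 — ω₀ = 1/√(0.0199·4.63e-05) = 1042 rad/s.
Step 3 — f₀ = ω₀/(2π) = 165.8 Hz.
Step 4 — Series Q: Q = ω₀L/R = 1042·0.0199/1430 = 0.0145.

(a) f₀ = 165.8 Hz  (b) Q = 0.0145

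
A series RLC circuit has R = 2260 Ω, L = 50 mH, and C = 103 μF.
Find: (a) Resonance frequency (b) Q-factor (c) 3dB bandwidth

Step 1 — Resonance: ω₀ = 1/√(LC) = 1/√(0.05·0.000103) = 440.7 rad/s.
Step 2 — f₀ = ω₀/(2π) = 70.13 Hz.
Step 3 — Series Q: Q = ω₀L/R = 440.7·0.05/2260 = 0.009749.
Step 4 — Bandwidth: Δω = ω₀/Q = 4.52e+04 rad/s; BW = Δω/(2π) = 7194 Hz.

(a) f₀ = 70.13 Hz  (b) Q = 0.009749  (c) BW = 7194 Hz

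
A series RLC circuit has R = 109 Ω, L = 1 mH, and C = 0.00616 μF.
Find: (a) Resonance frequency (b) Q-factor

Step 1 — Resonance condition Im(Z)=0 gives ω₀ = 1/√(LC).
Step 2 — ω₀ = 1/√(0.001·6.16e-09) = 4.029e+05 rad/s.
Step 3 — f₀ = ω₀/(2π) = 6.413e+04 Hz.
Step 4 — Series Q: Q = ω₀L/R = 4.029e+05·0.001/109 = 3.696.

(a) f₀ = 6.413e+04 Hz  (b) Q = 3.696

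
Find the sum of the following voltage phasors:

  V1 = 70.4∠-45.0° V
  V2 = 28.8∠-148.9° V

Step 1 — Convert each phasor to rectangular form:
  V1 = 70.4·(cos(-45.0°) + j·sin(-45.0°)) = 49.78 - j49.78 V
  V2 = 28.8·(cos(-148.9°) + j·sin(-148.9°)) = -24.66 - j14.88 V
Step 2 — Sum components: V_total = 25.12 - j64.66 V.
Step 3 — Convert to polar: |V_total| = 69.36 V, ∠V_total = -68.8°.

V_total = 69.36∠-68.8° V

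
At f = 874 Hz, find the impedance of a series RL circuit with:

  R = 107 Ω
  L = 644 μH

Step 1 — Angular frequency: ω = 2π·f = 2π·874 = 5492 rad/s.
Step 2 — Component impedances:
  R: Z = R = 107 Ω
  L: Z = jωL = j·5492·0.000644 = 0 + j3.537 Ω
Step 3 — Series combination: Z_total = R + L = 107 + j3.537 Ω = 107.1∠1.9° Ω.

Z = 107 + j3.537 Ω = 107.1∠1.9° Ω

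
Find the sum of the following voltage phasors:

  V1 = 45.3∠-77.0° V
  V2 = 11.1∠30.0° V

Step 1 — Convert each phasor to rectangular form:
  V1 = 45.3·(cos(-77.0°) + j·sin(-77.0°)) = 10.19 - j44.14 V
  V2 = 11.1·(cos(30.0°) + j·sin(30.0°)) = 9.613 + j5.55 V
Step 2 — Sum components: V_total = 19.8 - j38.59 V.
Step 3 — Convert to polar: |V_total| = 43.37 V, ∠V_total = -62.8°.

V_total = 43.37∠-62.8° V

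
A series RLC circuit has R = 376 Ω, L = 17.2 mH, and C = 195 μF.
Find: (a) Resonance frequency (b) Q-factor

Step 1 — Resonance condition Im(Z)=0 gives ω₀ = 1/√(LC).
Step 2 — ω₀ = 1/√(0.0172·0.000195) = 546 rad/s.
Step 3 — f₀ = ω₀/(2π) = 86.9 Hz.
Step 4 — Series Q: Q = ω₀L/R = 546·0.0172/376 = 0.02498.

(a) f₀ = 86.9 Hz  (b) Q = 0.02498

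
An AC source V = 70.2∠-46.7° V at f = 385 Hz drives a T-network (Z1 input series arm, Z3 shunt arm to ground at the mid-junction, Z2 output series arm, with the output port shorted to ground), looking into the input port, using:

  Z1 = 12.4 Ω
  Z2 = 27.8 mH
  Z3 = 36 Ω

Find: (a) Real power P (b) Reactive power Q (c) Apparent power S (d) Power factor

Step 1 — Angular frequency: ω = 2π·f = 2π·385 = 2419 rad/s.
Step 2 — Component impedances:
  Z1: Z = R = 12.4 Ω
  Z2: Z = jωL = j·2419·0.0278 = 0 + j67.25 Ω
  Z3: Z = R = 36 Ω
Step 3 — With the output port shorted to ground, the output series arm Z2 runs from the junction to ground; the shunt arm Z3 also runs from the junction to ground. They appear in parallel: Z3 || Z2 = 27.98 + j14.98 Ω.
Step 4 — Series with input arm Z1: Z_in = Z1 + (Z3 || Z2) = 40.38 + j14.98 Ω = 43.07∠20.4° Ω.
Step 5 — Source phasor: V = 70.2∠-46.7° V = 48.14 - j51.09 V.
Step 6 — Current: I = V / Z = 0.6355 - j1.501 A = 1.63∠-67.1° A.
Step 7 — Complex power: S = V·I* = 107.3 + j39.79 VA.
Step 8 — Real power: P = Re(S) = 107.3 W.
Step 9 — Reactive power: Q = Im(S) = 39.79 VAR.
Step 10 — Apparent power: |S| = 114.4 VA.
Step 11 — Power factor: PF = P/|S| = 0.9376 (lagging).

(a) P = 107.3 W  (b) Q = 39.79 VAR  (c) S = 114.4 VA  (d) PF = 0.9376 (lagging)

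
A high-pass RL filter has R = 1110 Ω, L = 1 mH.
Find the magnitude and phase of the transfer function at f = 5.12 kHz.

Step 1 — Angular frequency: ω = 2π·5120 = 3.217e+04 rad/s.
Step 2 — Transfer function: H(jω) = jωL/(R + jωL).
Step 3 — Numerator jωL = j·32.17; denominator R + jωL = 1110 + j32.17.
Step 4 — H = 0.0008392 + j0.02896.
Step 5 — Magnitude: |H| = 0.02897 (-30.8 dB); phase: φ = 88.3°.

|H| = 0.02897 (-30.8 dB), φ = 88.3°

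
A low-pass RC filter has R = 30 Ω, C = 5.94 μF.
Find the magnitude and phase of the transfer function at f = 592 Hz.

Step 1 — Angular frequency: ω = 2π·592 = 3720 rad/s.
Step 2 — Transfer function: H(jω) = 1/(1 + jωRC).
Step 3 — Denominator: 1 + jωRC = 1 + j·3720·30·5.94e-06 = 1 + j0.6628.
Step 4 — H = 0.6948 - j0.4605.
Step 5 — Magnitude: |H| = 0.8335 (-1.6 dB); phase: φ = -33.5°.

|H| = 0.8335 (-1.6 dB), φ = -33.5°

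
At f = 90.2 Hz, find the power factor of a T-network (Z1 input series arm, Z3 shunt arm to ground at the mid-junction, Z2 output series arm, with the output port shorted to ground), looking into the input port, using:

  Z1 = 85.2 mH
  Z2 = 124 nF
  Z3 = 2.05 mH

Step 1 — Angular frequency: ω = 2π·f = 2π·90.2 = 566.7 rad/s.
Step 2 — Component impedances:
  Z1: Z = jωL = j·566.7·0.0852 = 0 + j48.29 Ω
  Z2: Z = 1/(jωC) = -j/(ω·C) = 0 - j1.423e+04 Ω
  Z3: Z = jωL = j·566.7·0.00205 = 0 + j1.162 Ω
Step 3 — With the output port shorted to ground, the output series arm Z2 runs from the junction to ground; the shunt arm Z3 also runs from the junction to ground. They appear in parallel: Z3 || Z2 = 0 + j1.162 Ω.
Step 4 — Series with input arm Z1: Z_in = Z1 + (Z3 || Z2) = 0 + j49.45 Ω = 49.45∠90.0° Ω.
Step 5 — Power factor: PF = cos(φ) = Re(Z)/|Z| = 0/49.45 = 0.
Step 6 — Type: Im(Z) = 49.45 ⇒ lagging (phase φ = 90.0°).

PF = 0 (lagging, φ = 90.0°)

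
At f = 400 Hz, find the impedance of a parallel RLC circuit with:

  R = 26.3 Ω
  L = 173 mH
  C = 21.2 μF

Step 1 — Angular frequency: ω = 2π·f = 2π·400 = 2513 rad/s.
Step 2 — Component impedances:
  R: Z = R = 26.3 Ω
  L: Z = jωL = j·2513·0.173 = 0 + j434.8 Ω
  C: Z = 1/(jωC) = -j/(ω·C) = 0 - j18.77 Ω
Step 3 — Parallel combination: 1/Z_total = 1/R + 1/L + 1/C; Z_total = 9.4 - j12.6 Ω = 15.72∠-53.3° Ω.

Z = 9.4 - j12.6 Ω = 15.72∠-53.3° Ω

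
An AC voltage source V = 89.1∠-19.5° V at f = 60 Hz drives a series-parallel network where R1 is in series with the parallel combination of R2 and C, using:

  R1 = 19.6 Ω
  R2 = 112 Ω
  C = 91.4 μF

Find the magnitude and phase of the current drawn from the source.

Step 1 — Angular frequency: ω = 2π·f = 2π·60 = 377 rad/s.
Step 2 — Component impedances:
  R1: Z = R = 19.6 Ω
  R2: Z = R = 112 Ω
  C: Z = 1/(jωC) = -j/(ω·C) = 0 - j29.02 Ω
Step 3 — Parallel branch: R2 || C = 1/(1/R2 + 1/C) = 7.047 - j27.2 Ω.
Step 4 — Series with R1: Z_total = R1 + (R2 || C) = 26.65 - j27.2 Ω = 38.07∠-45.6° Ω.
Step 5 — Source phasor: V = 89.1∠-19.5° V = 83.99 - j29.74 V.
Step 6 — Ohm's law: I = V / Z_total = (83.99 - j29.74) / (26.65 - j27.2) = 2.102 + j1.029 A.
Step 7 — Convert to polar: |I| = 2.34 A, ∠I = 26.1°.

I = 2.34∠26.1° A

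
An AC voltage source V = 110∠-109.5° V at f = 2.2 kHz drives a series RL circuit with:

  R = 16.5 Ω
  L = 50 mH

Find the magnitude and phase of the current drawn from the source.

Step 1 — Angular frequency: ω = 2π·f = 2π·2200 = 1.382e+04 rad/s.
Step 2 — Component impedances:
  R: Z = R = 16.5 Ω
  L: Z = jωL = j·1.382e+04·0.05 = 0 + j691.2 Ω
Step 3 — Series combination: Z_total = R + L = 16.5 + j691.2 Ω = 691.3∠88.6° Ω.
Step 4 — Source phasor: V = 110∠-109.5° V = -36.72 - j103.7 V.
Step 5 — Ohm's law: I = V / Z_total = (-36.72 - j103.7) / (16.5 + j691.2) = -0.1512 + j0.04952 A.
Step 6 — Convert to polar: |I| = 0.1591 A, ∠I = 161.9°.

I = 0.1591∠161.9° A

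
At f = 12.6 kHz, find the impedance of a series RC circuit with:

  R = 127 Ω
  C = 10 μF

Step 1 — Angular frequency: ω = 2π·f = 2π·1.26e+04 = 7.917e+04 rad/s.
Step 2 — Component impedances:
  R: Z = R = 127 Ω
  C: Z = 1/(jωC) = -j/(ω·C) = 0 - j1.263 Ω
Step 3 — Series combination: Z_total = R + C = 127 - j1.263 Ω = 127∠-0.6° Ω.

Z = 127 - j1.263 Ω = 127∠-0.6° Ω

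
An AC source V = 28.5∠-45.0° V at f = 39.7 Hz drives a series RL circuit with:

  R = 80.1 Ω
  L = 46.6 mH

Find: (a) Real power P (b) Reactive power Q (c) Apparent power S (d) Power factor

Step 1 — Angular frequency: ω = 2π·f = 2π·39.7 = 249.4 rad/s.
Step 2 — Component impedances:
  R: Z = R = 80.1 Ω
  L: Z = jωL = j·249.4·0.0466 = 0 + j11.62 Ω
Step 3 — Series combination: Z_total = R + L = 80.1 + j11.62 Ω = 80.94∠8.3° Ω.
Step 4 — Source phasor: V = 28.5∠-45.0° V = 20.15 - j20.15 V.
Step 5 — Current: I = V / Z = 0.2106 - j0.2822 A = 0.3521∠-53.3° A.
Step 6 — Complex power: S = V·I* = 9.931 + j1.441 VA.
Step 7 — Real power: P = Re(S) = 9.931 W.
Step 8 — Reactive power: Q = Im(S) = 1.441 VAR.
Step 9 — Apparent power: |S| = 10.04 VA.
Step 10 — Power factor: PF = P/|S| = 0.9896 (lagging).

(a) P = 9.931 W  (b) Q = 1.441 VAR  (c) S = 10.04 VA  (d) PF = 0.9896 (lagging)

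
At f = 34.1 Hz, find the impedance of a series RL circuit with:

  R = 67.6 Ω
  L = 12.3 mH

Step 1 — Angular frequency: ω = 2π·f = 2π·34.1 = 214.3 rad/s.
Step 2 — Component impedances:
  R: Z = R = 67.6 Ω
  L: Z = jωL = j·214.3·0.0123 = 0 + j2.635 Ω
Step 3 — Series combination: Z_total = R + L = 67.6 + j2.635 Ω = 67.65∠2.2° Ω.

Z = 67.6 + j2.635 Ω = 67.65∠2.2° Ω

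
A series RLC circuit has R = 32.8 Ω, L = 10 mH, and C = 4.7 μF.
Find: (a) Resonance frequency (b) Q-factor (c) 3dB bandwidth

Step 1 — Resonance: ω₀ = 1/√(LC) = 1/√(0.01·4.7e-06) = 4613 rad/s.
Step 2 — f₀ = ω₀/(2π) = 734.1 Hz.
Step 3 — Series Q: Q = ω₀L/R = 4613·0.01/32.8 = 1.406.
Step 4 — Bandwidth: Δω = ω₀/Q = 3280 rad/s; BW = Δω/(2π) = 522 Hz.

(a) f₀ = 734.1 Hz  (b) Q = 1.406  (c) BW = 522 Hz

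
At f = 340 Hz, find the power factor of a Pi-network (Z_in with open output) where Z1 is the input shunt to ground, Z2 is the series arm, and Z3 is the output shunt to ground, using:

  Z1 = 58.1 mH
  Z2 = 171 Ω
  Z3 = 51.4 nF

Step 1 — Angular frequency: ω = 2π·f = 2π·340 = 2136 rad/s.
Step 2 — Component impedances:
  Z1: Z = jωL = j·2136·0.0581 = 0 + j124.1 Ω
  Z2: Z = R = 171 Ω
  Z3: Z = 1/(jωC) = -j/(ω·C) = 0 - j9107 Ω
Step 3 — With open output, the series arm Z2 and the output shunt Z3 appear in series to ground: Z2 + Z3 = 171 - j9107 Ω.
Step 4 — Parallel with input shunt Z1: Z_in = Z1 || (Z2 + Z3) = 0.03263 + j125.8 Ω = 125.8∠90.0° Ω.
Step 5 — Power factor: PF = cos(φ) = Re(Z)/|Z| = 0.032634/125.83 = 0.0002593.
Step 6 — Type: Im(Z) = 125.8 ⇒ lagging (phase φ = 90.0°).

PF = 0.0002593 (lagging, φ = 90.0°)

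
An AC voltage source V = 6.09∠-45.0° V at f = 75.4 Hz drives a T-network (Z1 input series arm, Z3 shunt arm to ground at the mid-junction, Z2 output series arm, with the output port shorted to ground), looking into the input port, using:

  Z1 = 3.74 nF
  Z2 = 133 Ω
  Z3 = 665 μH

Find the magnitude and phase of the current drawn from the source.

Step 1 — Angular frequency: ω = 2π·f = 2π·75.4 = 473.8 rad/s.
Step 2 — Component impedances:
  Z1: Z = 1/(jωC) = -j/(ω·C) = 0 - j5.644e+05 Ω
  Z2: Z = R = 133 Ω
  Z3: Z = jωL = j·473.8·0.000665 = 0 + j0.315 Ω
Step 3 — With the output port shorted to ground, the output series arm Z2 runs from the junction to ground; the shunt arm Z3 also runs from the junction to ground. They appear in parallel: Z3 || Z2 = 0.0007463 + j0.315 Ω.
Step 4 — Series with input arm Z1: Z_in = Z1 + (Z3 || Z2) = 0.0007463 - j5.644e+05 Ω = 5.644e+05∠-90.0° Ω.
Step 5 — Source phasor: V = 6.09∠-45.0° V = 4.306 - j4.306 V.
Step 6 — Ohm's law: I = V / Z_total = (4.306 - j4.306) / (0.0007463 - j5.644e+05) = 7.63e-06 + j7.63e-06 A.
Step 7 — Convert to polar: |I| = 1.079e-05 A, ∠I = 45.0°.

I = 1.079e-05∠45.0° A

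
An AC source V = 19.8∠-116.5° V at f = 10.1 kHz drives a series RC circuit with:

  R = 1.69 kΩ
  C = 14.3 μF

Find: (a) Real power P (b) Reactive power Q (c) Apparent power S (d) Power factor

Step 1 — Angular frequency: ω = 2π·f = 2π·1.01e+04 = 6.346e+04 rad/s.
Step 2 — Component impedances:
  R: Z = R = 1690 Ω
  C: Z = 1/(jωC) = -j/(ω·C) = 0 - j1.102 Ω
Step 3 — Series combination: Z_total = R + C = 1690 - j1.102 Ω = 1690∠-0.0° Ω.
Step 4 — Source phasor: V = 19.8∠-116.5° V = -8.835 - j17.72 V.
Step 5 — Current: I = V / Z = -0.005221 - j0.01049 A = 0.01172∠-116.5° A.
Step 6 — Complex power: S = V·I* = 0.232 - j0.0001513 VA.
Step 7 — Real power: P = Re(S) = 0.232 W.
Step 8 — Reactive power: Q = Im(S) = -0.0001513 VAR.
Step 9 — Apparent power: |S| = 0.232 VA.
Step 10 — Power factor: PF = P/|S| = 1 (leading).

(a) P = 0.232 W  (b) Q = -0.0001513 VAR  (c) S = 0.232 VA  (d) PF = 1 (leading)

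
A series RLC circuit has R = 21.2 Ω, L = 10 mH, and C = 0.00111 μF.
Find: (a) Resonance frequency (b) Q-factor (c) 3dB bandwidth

Step 1 — Resonance condition Im(Z)=0 gives ω₀ = 1/√(LC).
Step 2 — ω₀ = 1/√(0.01·1.11e-09) = 3.002e+05 rad/s.
Step 3 — f₀ = ω₀/(2π) = 4.777e+04 Hz.
Step 4 — Series Q: Q = ω₀L/R = 3.002e+05·0.01/21.2 = 141.6.
Step 5 — 3dB bandwidth: Δω = ω₀/Q = 2120 rad/s; BW = Δω/(2π) = 337.4 Hz.

(a) f₀ = 4.777e+04 Hz  (b) Q = 141.6  (c) BW = 337.4 Hz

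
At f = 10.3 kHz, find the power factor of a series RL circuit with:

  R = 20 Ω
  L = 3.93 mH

Step 1 — Angular frequency: ω = 2π·f = 2π·1.03e+04 = 6.472e+04 rad/s.
Step 2 — Component impedances:
  R: Z = R = 20 Ω
  L: Z = jωL = j·6.472e+04·0.00393 = 0 + j254.3 Ω
Step 3 — Series combination: Z_total = R + L = 20 + j254.3 Ω = 255.1∠85.5° Ω.
Step 4 — Power factor: PF = cos(φ) = Re(Z)/|Z| = 20/255.12 = 0.07839.
Step 5 — Type: Im(Z) = 254.3 ⇒ lagging (phase φ = 85.5°).

PF = 0.07839 (lagging, φ = 85.5°)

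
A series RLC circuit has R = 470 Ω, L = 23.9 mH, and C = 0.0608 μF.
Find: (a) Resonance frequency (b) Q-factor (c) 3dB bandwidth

Step 1 — Resonance condition Im(Z)=0 gives ω₀ = 1/√(LC).
Step 2 — ω₀ = 1/√(0.0239·6.08e-08) = 2.623e+04 rad/s.
Step 3 — f₀ = ω₀/(2π) = 4175 Hz.
Step 4 — Series Q: Q = ω₀L/R = 2.623e+04·0.0239/470 = 1.334.
Step 5 — 3dB bandwidth: Δω = ω₀/Q = 1.967e+04 rad/s; BW = Δω/(2π) = 3130 Hz.

(a) f₀ = 4175 Hz  (b) Q = 1.334  (c) BW = 3130 Hz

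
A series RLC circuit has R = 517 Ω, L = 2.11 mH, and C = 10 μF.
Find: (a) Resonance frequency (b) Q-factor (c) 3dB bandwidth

Step 1 — Resonance condition Im(Z)=0 gives ω₀ = 1/√(LC).
Step 2 — ω₀ = 1/√(0.00211·1e-05) = 6884 rad/s.
Step 3 — f₀ = ω₀/(2π) = 1096 Hz.
Step 4 — Series Q: Q = ω₀L/R = 6884·0.00211/517 = 0.0281.
Step 5 — 3dB bandwidth: Δω = ω₀/Q = 2.45e+05 rad/s; BW = Δω/(2π) = 3.9e+04 Hz.

(a) f₀ = 1096 Hz  (b) Q = 0.0281  (c) BW = 3.9e+04 Hz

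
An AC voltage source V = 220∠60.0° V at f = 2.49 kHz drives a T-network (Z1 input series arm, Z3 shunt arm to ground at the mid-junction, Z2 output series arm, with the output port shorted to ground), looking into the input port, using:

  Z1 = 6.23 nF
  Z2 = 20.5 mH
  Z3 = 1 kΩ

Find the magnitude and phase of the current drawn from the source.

Step 1 — Angular frequency: ω = 2π·f = 2π·2490 = 1.565e+04 rad/s.
Step 2 — Component impedances:
  Z1: Z = 1/(jωC) = -j/(ω·C) = 0 - j1.026e+04 Ω
  Z2: Z = jωL = j·1.565e+04·0.0205 = 0 + j320.7 Ω
  Z3: Z = R = 1000 Ω
Step 3 — With the output port shorted to ground, the output series arm Z2 runs from the junction to ground; the shunt arm Z3 also runs from the junction to ground. They appear in parallel: Z3 || Z2 = 93.27 + j290.8 Ω.
Step 4 — Series with input arm Z1: Z_in = Z1 + (Z3 || Z2) = 93.27 - j9969 Ω = 9969∠-89.5° Ω.
Step 5 — Source phasor: V = 220∠60.0° V = 110 + j190.5 V.
Step 6 — Ohm's law: I = V / Z_total = (110 + j190.5) / (93.27 - j9969) = -0.01901 + j0.01121 A.
Step 7 — Convert to polar: |I| = 0.02207 A, ∠I = 149.5°.

I = 0.02207∠149.5° A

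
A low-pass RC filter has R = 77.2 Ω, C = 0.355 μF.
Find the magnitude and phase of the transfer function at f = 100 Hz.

Step 1 — Angular frequency: ω = 2π·100 = 628.3 rad/s.
Step 2 — Transfer function: H(jω) = 1/(1 + jωRC).
Step 3 — Denominator: 1 + jωRC = 1 + j·628.3·77.2·3.55e-07 = 1 + j0.01722.
Step 4 — H = 0.9997 - j0.01721.
Step 5 — Magnitude: |H| = 0.9999 (-0.0 dB); phase: φ = -1.0°.

|H| = 0.9999 (-0.0 dB), φ = -1.0°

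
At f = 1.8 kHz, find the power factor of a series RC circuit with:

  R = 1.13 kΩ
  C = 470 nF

Step 1 — Angular frequency: ω = 2π·f = 2π·1800 = 1.131e+04 rad/s.
Step 2 — Component impedances:
  R: Z = R = 1130 Ω
  C: Z = 1/(jωC) = -j/(ω·C) = 0 - j188.1 Ω
Step 3 — Series combination: Z_total = R + C = 1130 - j188.1 Ω = 1146∠-9.5° Ω.
Step 4 — Power factor: PF = cos(φ) = Re(Z)/|Z| = 1130/1145.6 = 0.9864.
Step 5 — Type: Im(Z) = -188.1 ⇒ leading (phase φ = -9.5°).

PF = 0.9864 (leading, φ = -9.5°)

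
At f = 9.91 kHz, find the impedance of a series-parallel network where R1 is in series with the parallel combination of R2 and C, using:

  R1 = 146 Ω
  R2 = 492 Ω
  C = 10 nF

Step 1 — Angular frequency: ω = 2π·f = 2π·9910 = 6.227e+04 rad/s.
Step 2 — Component impedances:
  R1: Z = R = 146 Ω
  R2: Z = R = 492 Ω
  C: Z = 1/(jωC) = -j/(ω·C) = 0 - j1606 Ω
Step 3 — Parallel branch: R2 || C = 1/(1/R2 + 1/C) = 449.8 - j137.8 Ω.
Step 4 — Series with R1: Z_total = R1 + (R2 || C) = 595.8 - j137.8 Ω = 611.5∠-13.0° Ω.

Z = 595.8 - j137.8 Ω = 611.5∠-13.0° Ω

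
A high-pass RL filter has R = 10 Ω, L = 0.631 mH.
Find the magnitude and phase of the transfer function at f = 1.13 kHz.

Step 1 — Angular frequency: ω = 2π·1130 = 7100 rad/s.
Step 2 — Transfer function: H(jω) = jωL/(R + jωL).
Step 3 — Numerator jωL = j·4.48; denominator R + jωL = 10 + j4.48.
Step 4 — H = 0.1672 + j0.3731.
Step 5 — Magnitude: |H| = 0.4089 (-7.8 dB); phase: φ = 65.9°.

|H| = 0.4089 (-7.8 dB), φ = 65.9°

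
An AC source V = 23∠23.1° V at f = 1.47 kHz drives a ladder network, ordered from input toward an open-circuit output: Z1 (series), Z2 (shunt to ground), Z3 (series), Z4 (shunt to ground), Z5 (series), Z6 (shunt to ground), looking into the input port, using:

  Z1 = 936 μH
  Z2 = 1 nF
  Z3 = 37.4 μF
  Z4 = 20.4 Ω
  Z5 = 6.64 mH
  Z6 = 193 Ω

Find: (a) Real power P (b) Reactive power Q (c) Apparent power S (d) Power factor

Step 1 — Angular frequency: ω = 2π·f = 2π·1470 = 9236 rad/s.
Step 2 — Component impedances:
  Z1: Z = jωL = j·9236·0.000936 = 0 + j8.645 Ω
  Z2: Z = 1/(jωC) = -j/(ω·C) = 0 - j1.083e+05 Ω
  Z3: Z = 1/(jωC) = -j/(ω·C) = 0 - j2.895 Ω
  Z4: Z = R = 20.4 Ω
  Z5: Z = jωL = j·9236·0.00664 = 0 + j61.33 Ω
  Z6: Z = R = 193 Ω
Step 3 — Ladder network (open output): work backward from the far end, alternating series and parallel combinations. Z_in = 18.6 + j6.265 Ω = 19.62∠18.6° Ω.
Step 4 — Source phasor: V = 23∠23.1° V = 21.16 + j9.024 V.
Step 5 — Current: I = V / Z = 1.168 + j0.09162 A = 1.172∠4.5° A.
Step 6 — Complex power: S = V·I* = 25.55 + j8.605 VA.
Step 7 — Real power: P = Re(S) = 25.55 W.
Step 8 — Reactive power: Q = Im(S) = 8.605 VAR.
Step 9 — Apparent power: |S| = 26.96 VA.
Step 10 — Power factor: PF = P/|S| = 0.9477 (lagging).

(a) P = 25.55 W  (b) Q = 8.605 VAR  (c) S = 26.96 VA  (d) PF = 0.9477 (lagging)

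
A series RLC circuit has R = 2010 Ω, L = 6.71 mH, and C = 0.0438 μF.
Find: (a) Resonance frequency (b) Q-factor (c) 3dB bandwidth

Step 1 — Resonance: ω₀ = 1/√(LC) = 1/√(0.00671·4.38e-08) = 5.833e+04 rad/s.
Step 2 — f₀ = ω₀/(2π) = 9284 Hz.
Step 3 — Series Q: Q = ω₀L/R = 5.833e+04·0.00671/2010 = 0.1947.
Step 4 — Bandwidth: Δω = ω₀/Q = 2.996e+05 rad/s; BW = Δω/(2π) = 4.768e+04 Hz.

(a) f₀ = 9284 Hz  (b) Q = 0.1947  (c) BW = 4.768e+04 Hz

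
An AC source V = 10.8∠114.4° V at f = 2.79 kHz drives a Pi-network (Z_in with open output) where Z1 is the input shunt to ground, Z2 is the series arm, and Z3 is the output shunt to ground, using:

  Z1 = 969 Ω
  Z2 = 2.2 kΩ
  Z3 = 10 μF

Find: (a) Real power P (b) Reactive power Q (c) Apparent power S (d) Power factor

Step 1 — Angular frequency: ω = 2π·f = 2π·2790 = 1.753e+04 rad/s.
Step 2 — Component impedances:
  Z1: Z = R = 969 Ω
  Z2: Z = R = 2200 Ω
  Z3: Z = 1/(jωC) = -j/(ω·C) = 0 - j5.704 Ω
Step 3 — With open output, the series arm Z2 and the output shunt Z3 appear in series to ground: Z2 + Z3 = 2200 - j5.704 Ω.
Step 4 — Parallel with input shunt Z1: Z_in = Z1 || (Z2 + Z3) = 672.7 - j0.5334 Ω = 672.7∠-0.0° Ω.
Step 5 — Source phasor: V = 10.8∠114.4° V = -4.462 + j9.835 V.
Step 6 — Current: I = V / Z = -0.006644 + j0.01462 A = 0.01605∠114.4° A.
Step 7 — Complex power: S = V·I* = 0.1734 - j0.0001375 VA.
Step 8 — Real power: P = Re(S) = 0.1734 W.
Step 9 — Reactive power: Q = Im(S) = -0.0001375 VAR.
Step 10 — Apparent power: |S| = 0.1734 VA.
Step 11 — Power factor: PF = P/|S| = 1 (leading).

(a) P = 0.1734 W  (b) Q = -0.0001375 VAR  (c) S = 0.1734 VA  (d) PF = 1 (leading)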